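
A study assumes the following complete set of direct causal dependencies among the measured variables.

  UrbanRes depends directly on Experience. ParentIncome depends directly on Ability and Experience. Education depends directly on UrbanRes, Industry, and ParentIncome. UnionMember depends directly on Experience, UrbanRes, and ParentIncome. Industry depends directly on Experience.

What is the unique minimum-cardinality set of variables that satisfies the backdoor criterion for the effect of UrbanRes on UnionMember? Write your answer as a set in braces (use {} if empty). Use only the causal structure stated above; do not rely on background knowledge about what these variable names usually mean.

Variables eligible for adjustment (non-descendants of UrbanRes, excluding UrbanRes and UnionMember): {Ability, Experience, Industry, ParentIncome}.
Backdoor paths from UrbanRes to UnionMember:
  P1: UrbanRes <- Experience -> Industry -> Education <- ParentIncome -> UnionMember
  P2: UrbanRes <- Experience -> ParentIncome -> UnionMember
  P3: UrbanRes <- Experience -> UnionMember
The empty set is not sufficient: P2 (UrbanRes <- Experience -> ParentIncome -> UnionMember) has no collider blocking it and no conditioned non-collider, so it is open.
Try {Experience}:
  P1: blocked at fork node Experience ∈ conditioning set.
  P2: blocked at fork node Experience ∈ conditioning set.
  P3: blocked at fork node Experience ∈ conditioning set.
{Experience} contains no descendant of UrbanRes and blocks every backdoor path.
No other singleton works — e.g. {Industry} leaves P2 open — so {Experience} is the unique smallest valid adjustment set.

{Experience}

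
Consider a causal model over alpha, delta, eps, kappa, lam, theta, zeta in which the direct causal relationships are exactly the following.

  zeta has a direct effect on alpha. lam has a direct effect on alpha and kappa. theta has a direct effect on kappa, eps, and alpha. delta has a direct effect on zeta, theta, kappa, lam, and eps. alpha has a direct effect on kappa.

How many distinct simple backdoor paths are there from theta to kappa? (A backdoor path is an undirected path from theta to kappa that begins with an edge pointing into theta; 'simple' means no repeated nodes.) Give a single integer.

A backdoor path from theta to kappa is any simple undirected path whose first edge points into theta (i.e. leaves theta via a parent).
Parents of theta: {delta}.
Enumerating:
  P1: theta <- delta -> lam -> alpha -> kappa
  P2: theta <- delta -> lam -> kappa
  P3: theta <- delta -> zeta -> alpha <- lam -> kappa
  P4: theta <- delta -> zeta -> alpha -> kappa
  P5: theta <- delta -> kappa
That exhausts the simple backdoor paths. Count: 5.

5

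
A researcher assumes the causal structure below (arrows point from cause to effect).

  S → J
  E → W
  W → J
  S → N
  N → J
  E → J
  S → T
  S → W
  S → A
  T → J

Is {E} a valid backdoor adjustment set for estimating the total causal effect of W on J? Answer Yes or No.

No

Backdoor paths from W to J (paths whose first edge points into W):
  P1: W <- S -> N -> J
  P2: W <- S -> T -> J
  P3: W <- S -> J
  P4: W <- E -> J
Condition 1 (no descendant of W in the set): holds — descendants of W are {J}; none are in {E}.
Condition 2 (every backdoor path blocked by {E}):
  P1: open — no interior node is in the conditioning set.
  P2: open — no interior node is in the conditioning set.
  P3: open — no interior node is in the conditioning set.
  P4: blocked at fork node E ∈ conditioning set.
{E} does not satisfy the backdoor criterion.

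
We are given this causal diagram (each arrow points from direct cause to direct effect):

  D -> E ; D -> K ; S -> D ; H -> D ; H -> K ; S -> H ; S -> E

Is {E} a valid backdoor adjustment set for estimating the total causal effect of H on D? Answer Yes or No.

Backdoor paths from H to D (paths whose first edge points into H):
  P1: H <- S -> D
  P2: H <- S -> E <- D
Condition 1 (no descendant of H in the set): FAILS — E is a descendant of H.
Condition 2 (every backdoor path blocked by {E}):
  P1: open — no interior node is in the conditioning set.
  P2: open — collider(s) E are conditioned on (or have a conditioned descendant) and no non-collider on the path is in the set.
{E} does not satisfy the backdoor criterion.

No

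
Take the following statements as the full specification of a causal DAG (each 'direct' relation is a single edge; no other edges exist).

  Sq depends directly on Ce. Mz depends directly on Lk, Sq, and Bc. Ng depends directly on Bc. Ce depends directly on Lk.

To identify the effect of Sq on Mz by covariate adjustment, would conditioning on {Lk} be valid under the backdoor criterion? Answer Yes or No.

Backdoor paths from Sq to Mz (paths whose first edge points into Sq):
  P1: Sq <- Ce <- Lk -> Mz
Condition 1 (no descendant of Sq in the set): holds — descendants of Sq are {Mz}; none are in {Lk}.
Condition 2 (every backdoor path blocked by {Lk}):
  P1: blocked at fork node Lk ∈ conditioning set.
{Lk} satisfies the backdoor criterion.

Yes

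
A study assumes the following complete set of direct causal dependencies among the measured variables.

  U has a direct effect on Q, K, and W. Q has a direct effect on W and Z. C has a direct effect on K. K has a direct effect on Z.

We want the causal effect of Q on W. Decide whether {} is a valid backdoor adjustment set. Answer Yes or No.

Backdoor paths from Q to W (paths whose first edge points into Q):
  P1: Q <- U -> W
Condition 1 (no descendant of Q in the set): holds — descendants of Q are {W, Z}; none are in {}.
Condition 2 (every backdoor path blocked by {}):
  P1: open — no interior node is in the conditioning set.
{} does not satisfy the backdoor criterion.

No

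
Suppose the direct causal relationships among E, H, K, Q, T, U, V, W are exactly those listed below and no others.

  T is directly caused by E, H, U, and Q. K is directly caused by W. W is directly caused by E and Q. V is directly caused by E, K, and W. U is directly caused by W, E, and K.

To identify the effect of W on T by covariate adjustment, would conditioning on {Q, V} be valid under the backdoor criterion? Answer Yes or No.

No

Backdoor paths from W to T (paths whose first edge points into W):
  P1: W <- Q -> T
  P2: W <- E -> V <- K -> U -> T
  P3: W <- E -> U -> T
  P4: W <- E -> T
Condition 1 (no descendant of W in the set): FAILS — V is a descendant of W.
Condition 2 (every backdoor path blocked by {Q, V}):
  P1: blocked at fork node Q ∈ conditioning set.
  P2: open — collider(s) V are conditioned on (or have a conditioned descendant) and no non-collider on the path is in the set.
  P3: open — no interior node is in the conditioning set.
  P4: open — no interior node is in the conditioning set.
{Q, V} does not satisfy the backdoor criterion.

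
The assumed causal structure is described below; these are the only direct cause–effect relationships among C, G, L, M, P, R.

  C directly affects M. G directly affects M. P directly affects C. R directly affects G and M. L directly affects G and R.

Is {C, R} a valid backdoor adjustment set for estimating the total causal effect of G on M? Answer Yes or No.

Yes

Backdoor paths from G to M (paths whose first edge points into G):
  P1: G <- L -> R -> M
  P2: G <- R -> M
Condition 1 (no descendant of G in the set): holds — descendants of G are {M}; none are in {C, R}.
Condition 2 (every backdoor path blocked by {C, R}):
  P1: blocked at chain node R ∈ conditioning set.
  P2: blocked at fork node R ∈ conditioning set.
{C, R} satisfies the backdoor criterion.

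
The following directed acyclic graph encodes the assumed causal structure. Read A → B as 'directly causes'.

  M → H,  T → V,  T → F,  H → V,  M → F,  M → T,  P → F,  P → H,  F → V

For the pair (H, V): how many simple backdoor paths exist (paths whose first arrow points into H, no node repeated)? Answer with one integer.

A backdoor path from H to V is any simple undirected path whose first edge points into H (i.e. leaves H via a parent).
Parents of H: {M, P}.
Enumerating:
  P1: H <- M -> T -> F -> V
  P2: H <- M -> T -> V
  P3: H <- M -> F <- T -> V
  P4: H <- M -> F -> V
  P5: H <- P -> F <- M -> T -> V
  P6: H <- P -> F <- T -> V
  P7: H <- P -> F -> V
That exhausts the simple backdoor paths. Count: 7.

7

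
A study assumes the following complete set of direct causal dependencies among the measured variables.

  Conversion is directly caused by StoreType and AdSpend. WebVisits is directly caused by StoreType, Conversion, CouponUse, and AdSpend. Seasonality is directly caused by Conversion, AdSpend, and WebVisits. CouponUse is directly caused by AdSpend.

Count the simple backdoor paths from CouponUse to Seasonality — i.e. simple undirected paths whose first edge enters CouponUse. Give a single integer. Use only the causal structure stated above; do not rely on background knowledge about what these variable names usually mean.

A backdoor path from CouponUse to Seasonality is any simple undirected path whose first edge points into CouponUse (i.e. leaves CouponUse via a parent).
Parents of CouponUse: {AdSpend}.
Enumerating:
  P1: CouponUse <- AdSpend -> Conversion <- StoreType -> WebVisits -> Seasonality
  P2: CouponUse <- AdSpend -> Conversion -> WebVisits -> Seasonality
  P3: CouponUse <- AdSpend -> Conversion -> Seasonality
  P4: CouponUse <- AdSpend -> WebVisits <- StoreType -> Conversion -> Seasonality
  P5: CouponUse <- AdSpend -> WebVisits <- Conversion -> Seasonality
  P6: CouponUse <- AdSpend -> WebVisits -> Seasonality
  P7: CouponUse <- AdSpend -> Seasonality
That exhausts the simple backdoor paths. Count: 7.

7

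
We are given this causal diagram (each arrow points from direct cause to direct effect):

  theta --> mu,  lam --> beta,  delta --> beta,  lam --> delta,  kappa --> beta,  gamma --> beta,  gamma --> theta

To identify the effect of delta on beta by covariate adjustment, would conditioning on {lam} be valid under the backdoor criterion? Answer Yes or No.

Backdoor paths from delta to beta (paths whose first edge points into delta):
  P1: delta <- lam -> beta
Condition 1 (no descendant of delta in the set): holds — descendants of delta are {beta}; none are in {lam}.
Condition 2 (every backdoor path blocked by {lam}):
  P1: blocked at fork node lam ∈ conditioning set.
{lam} satisfies the backdoor criterion.

Yes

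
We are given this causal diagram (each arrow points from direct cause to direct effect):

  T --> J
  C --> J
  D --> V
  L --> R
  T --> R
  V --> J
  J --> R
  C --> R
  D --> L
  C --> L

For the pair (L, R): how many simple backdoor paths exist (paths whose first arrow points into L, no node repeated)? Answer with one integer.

6

A backdoor path from L to R is any simple undirected path whose first edge points into L (i.e. leaves L via a parent).
Parents of L: {C, D}.
Enumerating:
  P1: L <- D -> V -> J <- C -> R
  P2: L <- D -> V -> J <- T -> R
  P3: L <- D -> V -> J -> R
  P4: L <- C -> J <- T -> R
  P5: L <- C -> J -> R
  P6: L <- C -> R
That exhausts the simple backdoor paths. Count: 6.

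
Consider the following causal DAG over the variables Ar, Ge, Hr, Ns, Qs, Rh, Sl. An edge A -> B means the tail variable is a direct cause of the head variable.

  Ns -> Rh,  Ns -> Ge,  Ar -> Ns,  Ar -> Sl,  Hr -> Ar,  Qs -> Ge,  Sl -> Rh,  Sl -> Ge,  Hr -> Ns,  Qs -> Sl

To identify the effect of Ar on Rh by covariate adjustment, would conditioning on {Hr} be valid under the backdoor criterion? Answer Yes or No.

Yes

Backdoor paths from Ar to Rh (paths whose first edge points into Ar):
  P1: Ar <- Hr -> Ns -> Ge <- Qs -> Sl -> Rh
  P2: Ar <- Hr -> Ns -> Ge <- Sl -> Rh
  P3: Ar <- Hr -> Ns -> Rh
Condition 1 (no descendant of Ar in the set): holds — descendants of Ar are {Ge, Ns, Rh, Sl}; none are in {Hr}.
Condition 2 (every backdoor path blocked by {Hr}):
  P1: blocked at fork node Hr ∈ conditioning set.
  P2: blocked at fork node Hr ∈ conditioning set.
  P3: blocked at fork node Hr ∈ conditioning set.
{Hr} satisfies the backdoor criterion.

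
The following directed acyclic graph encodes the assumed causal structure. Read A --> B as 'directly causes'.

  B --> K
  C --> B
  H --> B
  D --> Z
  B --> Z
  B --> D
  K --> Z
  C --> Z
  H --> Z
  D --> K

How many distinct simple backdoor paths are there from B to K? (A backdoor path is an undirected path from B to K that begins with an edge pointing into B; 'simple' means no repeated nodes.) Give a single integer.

4

A backdoor path from B to K is any simple undirected path whose first edge points into B (i.e. leaves B via a parent).
Parents of B: {C, H}.
Enumerating:
  P1: B <- C -> Z <- D -> K
  P2: B <- C -> Z <- K
  P3: B <- H -> Z <- D -> K
  P4: B <- H -> Z <- K
That exhausts the simple backdoor paths. Count: 4.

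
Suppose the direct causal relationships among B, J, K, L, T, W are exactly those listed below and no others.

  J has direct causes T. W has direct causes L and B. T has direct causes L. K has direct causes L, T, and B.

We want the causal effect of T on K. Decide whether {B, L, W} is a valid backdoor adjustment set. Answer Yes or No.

Backdoor paths from T to K (paths whose first edge points into T):
  P1: T <- L -> W <- B -> K
  P2: T <- L -> K
Condition 1 (no descendant of T in the set): holds — descendants of T are {J, K}; none are in {B, L, W}.
Condition 2 (every backdoor path blocked by {B, L, W}):
  P1: blocked at fork node L ∈ conditioning set.
  P2: blocked at fork node L ∈ conditioning set.
{B, L, W} satisfies the backdoor criterion.

Yes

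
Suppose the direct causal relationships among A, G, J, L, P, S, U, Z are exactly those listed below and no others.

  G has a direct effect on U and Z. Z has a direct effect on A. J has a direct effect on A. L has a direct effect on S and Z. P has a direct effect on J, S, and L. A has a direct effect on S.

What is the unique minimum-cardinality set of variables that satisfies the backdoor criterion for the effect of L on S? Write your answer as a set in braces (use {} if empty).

{P}

Variables eligible for adjustment (non-descendants of L, excluding L and S): {G, J, P, U}.
Backdoor paths from L to S:
  P1: L <- P -> J -> A -> S
  P2: L <- P -> S
The empty set is not sufficient: P1 (L <- P -> J -> A -> S) has no collider blocking it and no conditioned non-collider, so it is open.
Try {P}:
  P1: blocked at fork node P ∈ conditioning set.
  P2: blocked at fork node P ∈ conditioning set.
{P} contains no descendant of L and blocks every backdoor path.
No other singleton works — e.g. {G} leaves P1 open — so {P} is the unique smallest valid adjustment set.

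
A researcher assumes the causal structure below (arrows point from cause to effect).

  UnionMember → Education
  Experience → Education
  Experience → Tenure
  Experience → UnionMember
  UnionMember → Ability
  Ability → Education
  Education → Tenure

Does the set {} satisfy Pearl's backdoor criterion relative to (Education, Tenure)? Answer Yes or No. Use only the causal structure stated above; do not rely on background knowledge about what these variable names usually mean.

Backdoor paths from Education to Tenure (paths whose first edge points into Education):
  P1: Education <- Experience -> Tenure
  P2: Education <- UnionMember <- Experience -> Tenure
  P3: Education <- Ability <- UnionMember <- Experience -> Tenure
Condition 1 (no descendant of Education in the set): holds — descendants of Education are {Tenure}; none are in {}.
Condition 2 (every backdoor path blocked by {}):
  P1: open — no interior node is in the conditioning set.
  P2: open — no interior node is in the conditioning set.
  P3: open — no interior node is in the conditioning set.
{} does not satisfy the backdoor criterion.

No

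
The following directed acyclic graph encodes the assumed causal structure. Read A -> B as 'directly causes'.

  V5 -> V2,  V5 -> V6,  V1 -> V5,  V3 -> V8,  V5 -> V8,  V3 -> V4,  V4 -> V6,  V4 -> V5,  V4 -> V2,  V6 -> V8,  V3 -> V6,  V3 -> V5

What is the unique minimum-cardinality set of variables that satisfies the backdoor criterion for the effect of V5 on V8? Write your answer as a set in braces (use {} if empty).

{V3, V4}

Variables eligible for adjustment (non-descendants of V5, excluding V5 and V8): {V1, V3, V4}.
Backdoor paths from V5 to V8:
  P1: V5 <- V3 -> V4 -> V6 -> V8
  P2: V5 <- V3 -> V6 -> V8
  P3: V5 <- V3 -> V8
  P4: V5 <- V4 <- V3 -> V6 -> V8
  P5: V5 <- V4 <- V3 -> V8
  P6: V5 <- V4 -> V6 <- V3 -> V8
  P7: V5 <- V4 -> V6 -> V8
The empty set is not sufficient: P1 (V5 <- V3 -> V4 -> V6 -> V8) has no collider blocking it and no conditioned non-collider, so it is open.
Try {V3, V4}:
  P1: blocked at fork node V3 ∈ conditioning set.
  P2: blocked at fork node V3 ∈ conditioning set.
  P3: blocked at fork node V3 ∈ conditioning set.
  P4: blocked at chain node V4 ∈ conditioning set.
  P5: blocked at chain node V4 ∈ conditioning set.
  P6: blocked at fork node V4 ∈ conditioning set.
  P7: blocked at fork node V4 ∈ conditioning set.
{V3, V4} contains no descendant of V5 and blocks every backdoor path.
Every element of {V3, V4} is needed (dropping V3 leaves P2 open; dropping V4 leaves P7 open), so no proper subset is valid.
Among all size-2 subsets of the eligible variables, only {V3, V4} blocks every backdoor path, so it is the unique smallest valid adjustment set.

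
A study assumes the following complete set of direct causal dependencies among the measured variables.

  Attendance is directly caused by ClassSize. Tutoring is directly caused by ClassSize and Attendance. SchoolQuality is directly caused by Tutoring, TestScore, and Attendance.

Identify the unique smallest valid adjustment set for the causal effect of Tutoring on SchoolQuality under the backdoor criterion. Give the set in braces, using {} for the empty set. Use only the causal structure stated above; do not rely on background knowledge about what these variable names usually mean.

{Attendance}

Variables eligible for adjustment (non-descendants of Tutoring, excluding Tutoring and SchoolQuality): {Attendance, ClassSize, TestScore}.
Backdoor paths from Tutoring to SchoolQuality:
  P1: Tutoring <- ClassSize -> Attendance -> SchoolQuality
  P2: Tutoring <- Attendance -> SchoolQuality
The empty set is not sufficient: P1 (Tutoring <- ClassSize -> Attendance -> SchoolQuality) has no collider blocking it and no conditioned non-collider, so it is open.
Try {Attendance}:
  P1: blocked at chain node Attendance ∈ conditioning set.
  P2: blocked at fork node Attendance ∈ conditioning set.
{Attendance} contains no descendant of Tutoring and blocks every backdoor path.
No other singleton works — e.g. {ClassSize} leaves P2 open — so {Attendance} is the unique smallest valid adjustment set.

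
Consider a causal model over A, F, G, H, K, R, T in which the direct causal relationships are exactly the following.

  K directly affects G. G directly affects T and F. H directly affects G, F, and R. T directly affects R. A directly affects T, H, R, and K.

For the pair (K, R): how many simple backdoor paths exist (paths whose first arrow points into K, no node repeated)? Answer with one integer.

7

A backdoor path from K to R is any simple undirected path whose first edge points into K (i.e. leaves K via a parent).
Parents of K: {A}.
Enumerating:
  P1: K <- A -> H -> G -> T -> R
  P2: K <- A -> H -> F <- G -> T -> R
  P3: K <- A -> H -> R
  P4: K <- A -> T <- G <- H -> R
  P5: K <- A -> T <- G -> F <- H -> R
  P6: K <- A -> T -> R
  P7: K <- A -> R
That exhausts the simple backdoor paths. Count: 7.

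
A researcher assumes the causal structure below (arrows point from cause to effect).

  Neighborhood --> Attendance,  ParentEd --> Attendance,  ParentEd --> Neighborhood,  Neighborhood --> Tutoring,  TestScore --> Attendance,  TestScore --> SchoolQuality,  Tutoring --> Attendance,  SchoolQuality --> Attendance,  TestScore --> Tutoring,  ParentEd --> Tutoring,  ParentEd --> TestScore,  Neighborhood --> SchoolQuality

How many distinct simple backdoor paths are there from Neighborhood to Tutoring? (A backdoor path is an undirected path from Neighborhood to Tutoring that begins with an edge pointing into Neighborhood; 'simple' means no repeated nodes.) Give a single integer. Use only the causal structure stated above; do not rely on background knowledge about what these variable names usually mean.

7

A backdoor path from Neighborhood to Tutoring is any simple undirected path whose first edge points into Neighborhood (i.e. leaves Neighborhood via a parent).
Parents of Neighborhood: {ParentEd}.
Enumerating:
  P1: Neighborhood <- ParentEd -> TestScore -> SchoolQuality -> Attendance <- Tutoring
  P2: Neighborhood <- ParentEd -> TestScore -> Tutoring
  P3: Neighborhood <- ParentEd -> TestScore -> Attendance <- Tutoring
  P4: Neighborhood <- ParentEd -> Tutoring
  P5: Neighborhood <- ParentEd -> Attendance <- TestScore -> Tutoring
  P6: Neighborhood <- ParentEd -> Attendance <- SchoolQuality <- TestScore -> Tutoring
  P7: Neighborhood <- ParentEd -> Attendance <- Tutoring
That exhausts the simple backdoor paths. Count: 7.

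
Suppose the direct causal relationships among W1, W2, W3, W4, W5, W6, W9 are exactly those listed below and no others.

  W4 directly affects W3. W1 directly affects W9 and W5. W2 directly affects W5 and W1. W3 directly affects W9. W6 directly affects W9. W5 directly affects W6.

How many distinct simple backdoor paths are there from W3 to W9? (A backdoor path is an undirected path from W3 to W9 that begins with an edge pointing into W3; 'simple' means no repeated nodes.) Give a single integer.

0

A backdoor path from W3 to W9 is any simple undirected path whose first edge points into W3 (i.e. leaves W3 via a parent).
Parents of W3: {W4}.
No simple path from any parent of W3 reaches W9 without revisiting W3, so there are no backdoor paths.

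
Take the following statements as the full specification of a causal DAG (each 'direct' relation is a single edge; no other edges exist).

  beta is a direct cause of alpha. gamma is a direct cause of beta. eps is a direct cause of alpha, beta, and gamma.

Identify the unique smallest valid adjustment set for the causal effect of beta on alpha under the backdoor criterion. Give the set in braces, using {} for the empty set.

Variables eligible for adjustment (non-descendants of beta, excluding beta and alpha): {eps, gamma}.
Backdoor paths from beta to alpha:
  P1: beta <- eps -> alpha
  P2: beta <- gamma <- eps -> alpha
The empty set is not sufficient: P1 (beta <- eps -> alpha) has no collider blocking it and no conditioned non-collider, so it is open.
Try {eps}:
  P1: blocked at fork node eps ∈ conditioning set.
  P2: blocked at fork node eps ∈ conditioning set.
{eps} contains no descendant of beta and blocks every backdoor path.
No other singleton works — e.g. {gamma} leaves P1 open — so {eps} is the unique smallest valid adjustment set.

{eps}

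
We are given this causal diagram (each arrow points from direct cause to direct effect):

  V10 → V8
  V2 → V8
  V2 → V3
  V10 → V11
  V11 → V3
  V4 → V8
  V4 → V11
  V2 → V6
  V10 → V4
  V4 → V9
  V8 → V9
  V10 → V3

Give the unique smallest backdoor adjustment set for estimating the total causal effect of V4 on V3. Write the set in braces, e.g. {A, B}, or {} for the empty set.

{V10}

Variables eligible for adjustment (non-descendants of V4, excluding V4 and V3): {V10, V2, V6}.
Backdoor paths from V4 to V3:
  P1: V4 <- V10 -> V8 <- V2 -> V3
  P2: V4 <- V10 -> V11 -> V3
  P3: V4 <- V10 -> V3
The empty set is not sufficient: P2 (V4 <- V10 -> V11 -> V3) has no collider blocking it and no conditioned non-collider, so it is open.
Try {V10}:
  P1: blocked at fork node V10 ∈ conditioning set.
  P2: blocked at fork node V10 ∈ conditioning set.
  P3: blocked at fork node V10 ∈ conditioning set.
{V10} contains no descendant of V4 and blocks every backdoor path.
No other singleton works — e.g. {V2} leaves P2 open — so {V10} is the unique smallest valid adjustment set.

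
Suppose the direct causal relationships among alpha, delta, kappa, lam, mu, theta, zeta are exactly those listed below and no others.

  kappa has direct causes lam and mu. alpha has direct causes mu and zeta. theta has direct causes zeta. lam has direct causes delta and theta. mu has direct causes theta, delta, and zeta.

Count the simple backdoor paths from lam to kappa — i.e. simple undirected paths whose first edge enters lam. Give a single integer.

A backdoor path from lam to kappa is any simple undirected path whose first edge points into lam (i.e. leaves lam via a parent).
Parents of lam: {delta, theta}.
Enumerating:
  P1: lam <- delta -> mu -> kappa
  P2: lam <- theta <- zeta -> mu -> kappa
  P3: lam <- theta <- zeta -> alpha <- mu -> kappa
  P4: lam <- theta -> mu -> kappa
That exhausts the simple backdoor paths. Count: 4.

4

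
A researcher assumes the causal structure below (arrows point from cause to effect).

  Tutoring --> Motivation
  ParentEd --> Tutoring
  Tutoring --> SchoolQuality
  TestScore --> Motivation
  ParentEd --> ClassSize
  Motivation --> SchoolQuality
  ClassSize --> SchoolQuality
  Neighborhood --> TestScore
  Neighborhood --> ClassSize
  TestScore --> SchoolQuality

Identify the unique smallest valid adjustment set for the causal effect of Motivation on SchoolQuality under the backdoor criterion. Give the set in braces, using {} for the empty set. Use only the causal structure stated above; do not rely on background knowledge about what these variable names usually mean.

Variables eligible for adjustment (non-descendants of Motivation, excluding Motivation and SchoolQuality): {ClassSize, Neighborhood, ParentEd, TestScore, Tutoring}.
Backdoor paths from Motivation to SchoolQuality:
  P1: Motivation <- Tutoring <- ParentEd -> ClassSize <- Neighborhood -> TestScore -> SchoolQuality
  P2: Motivation <- Tutoring <- ParentEd -> ClassSize -> SchoolQuality
  P3: Motivation <- Tutoring -> SchoolQuality
  P4: Motivation <- TestScore <- Neighborhood -> ClassSize <- ParentEd -> Tutoring -> SchoolQuality
  P5: Motivation <- TestScore <- Neighborhood -> ClassSize -> SchoolQuality
  P6: Motivation <- TestScore -> SchoolQuality
The empty set is not sufficient: P2 (Motivation <- Tutoring <- ParentEd -> ClassSize -> SchoolQuality) has no collider blocking it and no conditioned non-collider, so it is open.
Try {TestScore, Tutoring}:
  P1: blocked at chain node Tutoring ∈ conditioning set.
  P2: blocked at chain node Tutoring ∈ conditioning set.
  P3: blocked at fork node Tutoring ∈ conditioning set.
  P4: blocked at chain node TestScore ∈ conditioning set.
  P5: blocked at chain node TestScore ∈ conditioning set.
  P6: blocked at fork node TestScore ∈ conditioning set.
{TestScore, Tutoring} contains no descendant of Motivation and blocks every backdoor path.
Every element of {TestScore, Tutoring} is needed (dropping TestScore leaves P5 open; dropping Tutoring leaves P2 open), so no proper subset is valid.
Among all size-2 subsets of the eligible variables, only {TestScore, Tutoring} blocks every backdoor path, so it is the unique smallest valid adjustment set.

{TestScore, Tutoring}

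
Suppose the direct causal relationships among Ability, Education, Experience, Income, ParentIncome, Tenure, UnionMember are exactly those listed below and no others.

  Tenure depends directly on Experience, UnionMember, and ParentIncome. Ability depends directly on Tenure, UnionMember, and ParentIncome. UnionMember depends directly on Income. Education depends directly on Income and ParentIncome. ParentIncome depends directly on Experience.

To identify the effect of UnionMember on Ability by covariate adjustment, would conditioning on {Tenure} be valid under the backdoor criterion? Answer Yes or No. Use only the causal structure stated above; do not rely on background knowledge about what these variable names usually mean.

Backdoor paths from UnionMember to Ability (paths whose first edge points into UnionMember):
  P1: UnionMember <- Income -> Education <- ParentIncome <- Experience -> Tenure -> Ability
  P2: UnionMember <- Income -> Education <- ParentIncome -> Tenure -> Ability
  P3: UnionMember <- Income -> Education <- ParentIncome -> Ability
Condition 1 (no descendant of UnionMember in the set): FAILS — Tenure is a descendant of UnionMember.
Condition 2 (every backdoor path blocked by {Tenure}):
  P1: blocked at collider Education (neither it nor any descendant is in the conditioning set).
  P2: blocked at collider Education (neither it nor any descendant is in the conditioning set).
  P3: blocked at collider Education (neither it nor any descendant is in the conditioning set).
{Tenure} does not satisfy the backdoor criterion.

No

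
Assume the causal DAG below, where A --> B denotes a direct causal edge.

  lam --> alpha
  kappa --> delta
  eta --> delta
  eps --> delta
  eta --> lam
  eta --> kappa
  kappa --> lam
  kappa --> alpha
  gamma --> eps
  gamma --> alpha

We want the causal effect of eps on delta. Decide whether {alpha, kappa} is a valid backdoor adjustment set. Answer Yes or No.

Backdoor paths from eps to delta (paths whose first edge points into eps):
  P1: eps <- gamma -> alpha <- kappa <- eta -> delta
  P2: eps <- gamma -> alpha <- kappa -> lam <- eta -> delta
  P3: eps <- gamma -> alpha <- kappa -> delta
  P4: eps <- gamma -> alpha <- lam <- eta -> kappa -> delta
  P5: eps <- gamma -> alpha <- lam <- eta -> delta
  P6: eps <- gamma -> alpha <- lam <- kappa <- eta -> delta
  P7: eps <- gamma -> alpha <- lam <- kappa -> delta
Condition 1 (no descendant of eps in the set): holds — descendants of eps are {delta}; none are in {alpha, kappa}.
Condition 2 (every backdoor path blocked by {alpha, kappa}):
  P1: blocked at chain node kappa ∈ conditioning set.
  P2: blocked at fork node kappa ∈ conditioning set.
  P3: blocked at fork node kappa ∈ conditioning set.
  P4: blocked at chain node kappa ∈ conditioning set.
  P5: open — collider(s) alpha are conditioned on (or have a conditioned descendant) and no non-collider on the path is in the set.
  P6: blocked at chain node kappa ∈ conditioning set.
  P7: blocked at fork node kappa ∈ conditioning set.
{alpha, kappa} does not satisfy the backdoor criterion.

No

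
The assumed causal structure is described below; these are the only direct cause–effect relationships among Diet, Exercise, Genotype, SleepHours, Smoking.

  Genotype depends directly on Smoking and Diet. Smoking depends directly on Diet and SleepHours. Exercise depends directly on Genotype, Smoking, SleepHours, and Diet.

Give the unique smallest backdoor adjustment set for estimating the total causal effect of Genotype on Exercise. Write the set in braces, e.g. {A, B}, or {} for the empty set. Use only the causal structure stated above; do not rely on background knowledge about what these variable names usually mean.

{Diet, Smoking}

Variables eligible for adjustment (non-descendants of Genotype, excluding Genotype and Exercise): {Diet, SleepHours, Smoking}.
Backdoor paths from Genotype to Exercise:
  P1: Genotype <- Diet -> Smoking <- SleepHours -> Exercise
  P2: Genotype <- Diet -> Smoking -> Exercise
  P3: Genotype <- Diet -> Exercise
  P4: Genotype <- Smoking <- SleepHours -> Exercise
  P5: Genotype <- Smoking <- Diet -> Exercise
  P6: Genotype <- Smoking -> Exercise
The empty set is not sufficient: P2 (Genotype <- Diet -> Smoking -> Exercise) has no collider blocking it and no conditioned non-collider, so it is open.
Try {Diet, Smoking}:
  P1: blocked at fork node Diet ∈ conditioning set.
  P2: blocked at fork node Diet ∈ conditioning set.
  P3: blocked at fork node Diet ∈ conditioning set.
  P4: blocked at chain node Smoking ∈ conditioning set.
  P5: blocked at chain node Smoking ∈ conditioning set.
  P6: blocked at fork node Smoking ∈ conditioning set.
{Diet, Smoking} contains no descendant of Genotype and blocks every backdoor path.
Every element of {Diet, Smoking} is needed (dropping Diet leaves P1 open; dropping Smoking leaves P4 open), so no proper subset is valid.
Among all size-2 subsets of the eligible variables, only {Diet, Smoking} blocks every backdoor path, so it is the unique smallest valid adjustment set.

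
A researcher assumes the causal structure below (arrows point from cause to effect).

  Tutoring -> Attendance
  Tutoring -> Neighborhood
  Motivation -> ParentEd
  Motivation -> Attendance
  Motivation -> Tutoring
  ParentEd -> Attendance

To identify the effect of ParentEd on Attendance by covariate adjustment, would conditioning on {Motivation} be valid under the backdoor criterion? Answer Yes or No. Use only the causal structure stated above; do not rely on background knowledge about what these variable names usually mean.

Backdoor paths from ParentEd to Attendance (paths whose first edge points into ParentEd):
  P1: ParentEd <- Motivation -> Tutoring -> Attendance
  P2: ParentEd <- Motivation -> Attendance
Condition 1 (no descendant of ParentEd in the set): holds — descendants of ParentEd are {Attendance}; none are in {Motivation}.
Condition 2 (every backdoor path blocked by {Motivation}):
  P1: blocked at fork node Motivation ∈ conditioning set.
  P2: blocked at fork node Motivation ∈ conditioning set.
{Motivation} satisfies the backdoor criterion.

Yes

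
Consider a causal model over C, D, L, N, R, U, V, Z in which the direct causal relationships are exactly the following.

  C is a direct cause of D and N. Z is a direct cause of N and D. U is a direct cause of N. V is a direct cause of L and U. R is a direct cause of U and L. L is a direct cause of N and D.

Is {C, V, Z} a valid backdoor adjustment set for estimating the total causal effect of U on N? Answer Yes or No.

Backdoor paths from U to N (paths whose first edge points into U):
  P1: U <- R -> L -> N
  P2: U <- R -> L -> D <- C -> N
  P3: U <- R -> L -> D <- Z -> N
  P4: U <- V -> L -> N
  P5: U <- V -> L -> D <- C -> N
  P6: U <- V -> L -> D <- Z -> N
Condition 1 (no descendant of U in the set): holds — descendants of U are {N}; none are in {C, V, Z}.
Condition 2 (every backdoor path blocked by {C, V, Z}):
  P1: open — no interior node is in the conditioning set.
  P2: blocked at collider D (neither it nor any descendant is in the conditioning set).
  P3: blocked at collider D (neither it nor any descendant is in the conditioning set).
  P4: blocked at fork node V ∈ conditioning set.
  P5: blocked at fork node V ∈ conditioning set.
  P6: blocked at fork node V ∈ conditioning set.
{C, V, Z} does not satisfy the backdoor criterion.

No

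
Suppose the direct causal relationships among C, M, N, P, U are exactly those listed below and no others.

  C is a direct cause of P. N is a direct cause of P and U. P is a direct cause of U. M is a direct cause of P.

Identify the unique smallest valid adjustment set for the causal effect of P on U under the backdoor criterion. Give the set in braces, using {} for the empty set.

{N}

Variables eligible for adjustment (non-descendants of P, excluding P and U): {C, M, N}.
Backdoor paths from P to U:
  P1: P <- N -> U
The empty set is not sufficient: P1 (P <- N -> U) has no collider blocking it and no conditioned non-collider, so it is open.
Try {N}:
  P1: blocked at fork node N ∈ conditioning set.
{N} contains no descendant of P and blocks every backdoor path.
No other singleton works — e.g. {M} leaves P1 open — so {N} is the unique smallest valid adjustment set.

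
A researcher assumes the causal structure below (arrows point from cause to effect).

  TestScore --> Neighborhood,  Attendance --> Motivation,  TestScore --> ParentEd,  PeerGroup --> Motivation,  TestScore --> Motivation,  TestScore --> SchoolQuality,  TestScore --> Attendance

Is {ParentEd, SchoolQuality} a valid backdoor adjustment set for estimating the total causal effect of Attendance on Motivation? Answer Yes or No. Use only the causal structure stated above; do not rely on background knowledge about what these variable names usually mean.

No

Backdoor paths from Attendance to Motivation (paths whose first edge points into Attendance):
  P1: Attendance <- TestScore -> Motivation
Condition 1 (no descendant of Attendance in the set): holds — descendants of Attendance are {Motivation}; none are in {ParentEd, SchoolQuality}.
Condition 2 (every backdoor path blocked by {ParentEd, SchoolQuality}):
  P1: open — no interior node is in the conditioning set.
{ParentEd, SchoolQuality} does not satisfy the backdoor criterion.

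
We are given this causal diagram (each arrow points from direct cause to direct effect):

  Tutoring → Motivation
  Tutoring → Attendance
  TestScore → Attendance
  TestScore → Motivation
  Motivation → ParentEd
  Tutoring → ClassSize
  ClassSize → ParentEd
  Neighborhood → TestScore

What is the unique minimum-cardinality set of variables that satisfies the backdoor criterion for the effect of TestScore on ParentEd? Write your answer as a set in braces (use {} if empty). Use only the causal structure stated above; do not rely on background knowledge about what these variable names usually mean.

Variables eligible for adjustment (non-descendants of TestScore, excluding TestScore and ParentEd): {ClassSize, Neighborhood, Tutoring}.
Backdoor paths from TestScore to ParentEd:
  (none)
With no backdoor paths the empty set already satisfies the criterion, and it is trivially minimal.

{}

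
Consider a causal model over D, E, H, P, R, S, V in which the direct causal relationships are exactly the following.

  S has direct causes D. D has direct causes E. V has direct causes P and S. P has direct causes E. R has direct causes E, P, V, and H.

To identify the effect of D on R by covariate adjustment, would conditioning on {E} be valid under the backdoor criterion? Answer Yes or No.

Backdoor paths from D to R (paths whose first edge points into D):
  P1: D <- E -> P -> V -> R
  P2: D <- E -> P -> R
  P3: D <- E -> R
Condition 1 (no descendant of D in the set): holds — descendants of D are {R, S, V}; none are in {E}.
Condition 2 (every backdoor path blocked by {E}):
  P1: blocked at fork node E ∈ conditioning set.
  P2: blocked at fork node E ∈ conditioning set.
  P3: blocked at fork node E ∈ conditioning set.
{E} satisfies the backdoor criterion.

Yes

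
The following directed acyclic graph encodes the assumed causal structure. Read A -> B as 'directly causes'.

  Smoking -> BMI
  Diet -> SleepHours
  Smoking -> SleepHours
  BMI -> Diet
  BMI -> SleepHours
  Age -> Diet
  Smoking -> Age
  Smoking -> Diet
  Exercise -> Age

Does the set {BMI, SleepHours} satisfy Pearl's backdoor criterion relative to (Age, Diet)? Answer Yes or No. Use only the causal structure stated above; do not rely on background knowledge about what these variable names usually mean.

No

Backdoor paths from Age to Diet (paths whose first edge points into Age):
  P1: Age <- Smoking -> BMI -> Diet
  P2: Age <- Smoking -> BMI -> SleepHours <- Diet
  P3: Age <- Smoking -> Diet
  P4: Age <- Smoking -> SleepHours <- BMI -> Diet
  P5: Age <- Smoking -> SleepHours <- Diet
Condition 1 (no descendant of Age in the set): FAILS — SleepHours is a descendant of Age.
Condition 2 (every backdoor path blocked by {BMI, SleepHours}):
  P1: blocked at chain node BMI ∈ conditioning set.
  P2: blocked at chain node BMI ∈ conditioning set.
  P3: open — no interior node is in the conditioning set.
  P4: blocked at fork node BMI ∈ conditioning set.
  P5: open — collider(s) SleepHours are conditioned on (or have a conditioned descendant) and no non-collider on the path is in the set.
{BMI, SleepHours} does not satisfy the backdoor criterion.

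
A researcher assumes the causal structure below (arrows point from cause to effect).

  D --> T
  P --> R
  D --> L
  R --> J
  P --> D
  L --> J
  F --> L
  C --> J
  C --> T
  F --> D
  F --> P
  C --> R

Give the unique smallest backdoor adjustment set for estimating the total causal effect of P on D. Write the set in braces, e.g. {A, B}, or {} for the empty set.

Variables eligible for adjustment (non-descendants of P, excluding P and D): {C, F}.
Backdoor paths from P to D:
  P1: P <- F -> D
  P2: P <- F -> L <- D
  P3: P <- F -> L -> J <- C -> T <- D
  P4: P <- F -> L -> J <- R <- C -> T <- D
The empty set is not sufficient: P1 (P <- F -> D) has no collider blocking it and no conditioned non-collider, so it is open.
Try {F}:
  P1: blocked at fork node F ∈ conditioning set.
  P2: blocked at fork node F ∈ conditioning set.
  P3: blocked at fork node F ∈ conditioning set.
  P4: blocked at fork node F ∈ conditioning set.
{F} contains no descendant of P and blocks every backdoor path.
No other singleton works — e.g. {C} leaves P1 open — so {F} is the unique smallest valid adjustment set.

{F}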